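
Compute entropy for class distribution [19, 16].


Probabilities: [19/35, 16/35] ≈ [0.5429, 0.4571]
H = -((19/35)·log₂(19/35) + (16/35)·log₂(16/35))
  = 0.9947 bits

0.9947 bits


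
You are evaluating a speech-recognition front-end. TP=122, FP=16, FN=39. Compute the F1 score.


Precision = 122/138 = 0.8841
Recall = 122/161 = 0.7578
F1 = 2·P·R/(P+R) = 2·TP/(2·TP+FP+FN) = 244/(244+16+39) = 244/299 = 0.8161

0.8161


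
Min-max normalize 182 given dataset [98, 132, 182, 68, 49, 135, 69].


min=49, max=182
(182-49)/(182-49) = 133/133 = 1.0

1.0


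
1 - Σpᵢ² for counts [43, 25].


Probabilities: [43/68, 25/68] ≈ [0.6324, 0.3676]
Σpᵢ² = (1849 + 625)/68² = 2474/4624
Gini = 1 - Σpᵢ² = 1 - 2474/4624 = 0.465

0.465


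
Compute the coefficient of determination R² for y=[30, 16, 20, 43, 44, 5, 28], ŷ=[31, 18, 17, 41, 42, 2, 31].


ȳ = 26.5714
SS_res = Σ(y-ŷ)² = 40
SS_tot = Σ(y-ȳ)² = 1207.71
R² = 1 - SS_res/SS_tot = 1 - 0.0331 = 0.9669

0.9669


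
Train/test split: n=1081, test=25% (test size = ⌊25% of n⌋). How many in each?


Test = ⌊1081·25/100⌋ = 270
Train = 1081 - 270 = 811

Train: 811, Test: 270


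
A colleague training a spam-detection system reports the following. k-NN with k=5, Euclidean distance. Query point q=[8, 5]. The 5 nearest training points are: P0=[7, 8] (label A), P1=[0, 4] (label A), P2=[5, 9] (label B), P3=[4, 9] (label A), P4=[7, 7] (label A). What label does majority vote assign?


d(q,P0) = 3.1623  (label A)
d(q,P1) = 8.0623  (label A)
d(q,P2) = 5.0  (label B)
d(q,P3) = 5.6569  (label A)
d(q,P4) = 2.2361  (label A)
Votes: A=4, B=1
Majority → A

A


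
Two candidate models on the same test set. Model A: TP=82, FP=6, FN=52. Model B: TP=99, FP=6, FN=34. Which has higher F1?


Model A: P=82/88=0.9318, R=82/134=0.6119, F1=2PR/(P+R)=2TP/(2TP+FP+FN)=164/222=0.7387
Model B: P=99/105=0.9429, R=99/133=0.7444, F1=2PR/(P+R)=2TP/(2TP+FP+FN)=198/238=0.8319
0.7387 < 0.8319 → Model B

Model B


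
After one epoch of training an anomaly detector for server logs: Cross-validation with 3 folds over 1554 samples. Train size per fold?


Fold size = 1554/3 = 518
Training per fold = 1554 - 518 = 1036

1036


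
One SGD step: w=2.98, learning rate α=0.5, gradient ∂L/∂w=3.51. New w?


w_new = w - α·∇
= 2.98 - 0.5·3.51
= 2.98 - 1.755
= 1.225

1.225


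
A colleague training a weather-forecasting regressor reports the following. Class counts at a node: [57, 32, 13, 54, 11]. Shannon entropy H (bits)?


Probabilities: [57/167, 32/167, 13/167, 54/167, 11/167] ≈ [0.3413, 0.1916, 0.0778, 0.3234, 0.0659]
H = -((57/167)·log₂(57/167) + (32/167)·log₂(32/167) + (13/167)·log₂(13/167) + (54/167)·log₂(54/167) + (11/167)·log₂(11/167))
  = 2.058 bits

2.058 bits


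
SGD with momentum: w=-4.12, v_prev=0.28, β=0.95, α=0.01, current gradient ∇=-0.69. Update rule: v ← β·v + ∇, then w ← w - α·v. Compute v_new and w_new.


v_new = 0.95·0.28 - 0.69 = 0.266 - 0.69 = -0.424
w_new = -4.12 - 0.01·-0.424 = -4.12 + 0.00424 = -4.11576

v_new=-0.424, w_new=-4.11576


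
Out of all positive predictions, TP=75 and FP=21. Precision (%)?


Precision = TP/(TP+FP)
= 75/(75+21)
= 75/96 = 78.12%

78.12%


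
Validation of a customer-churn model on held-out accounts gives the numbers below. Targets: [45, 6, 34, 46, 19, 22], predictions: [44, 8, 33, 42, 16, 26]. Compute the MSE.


Squared errors: (45-44)²=1, (6-8)²=4, (34-33)²=1, (46-42)²=16, (19-16)²=9, (22-26)²=16
Sum = 47
MSE = 47/6 = 47/6

47/6


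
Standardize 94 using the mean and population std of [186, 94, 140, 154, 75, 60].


μ = 118.1667, σ = 45.0793
z = (94 - 118.1667)/45.0793 = -0.5361

-0.5361


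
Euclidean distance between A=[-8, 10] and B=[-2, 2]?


d = √((-8+ 2)² + (10-2)²)
  = √(36 + 64)
  = √100 = 10.0

10.0


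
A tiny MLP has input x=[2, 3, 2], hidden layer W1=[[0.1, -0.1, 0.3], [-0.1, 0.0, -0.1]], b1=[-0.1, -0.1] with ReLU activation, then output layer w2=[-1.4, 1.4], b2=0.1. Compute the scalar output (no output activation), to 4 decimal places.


z1[0] = (0.1)·(2) + (-0.1)·(3) + (0.3)·(2) - 0.1 = 0.4
z1[1] = (-0.1)·(2) + (0.0)·(3) + (-0.1)·(2) - 0.1 = -0.5
h = ReLU(z1) = [0.4, 0.0]
output = (-1.4)·(0.4) + (1.4)·(0.0) + 0.1 = -0.46

-0.46


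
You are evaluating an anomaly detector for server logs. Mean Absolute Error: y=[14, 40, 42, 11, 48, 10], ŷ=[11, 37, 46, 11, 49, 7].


Absolute errors: |14-11|=3, |40-37|=3, |42-46|=4, |11-11|=0, |48-49|=1, |10-7|=3
Sum = 14
MAE = 14/6 = 7/3

7/3


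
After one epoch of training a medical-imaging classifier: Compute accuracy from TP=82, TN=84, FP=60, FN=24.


Accuracy = (TP+TN)/(TP+TN+FP+FN)
= (82+84)/(250)
= 166/250 = 66.4%

66.4%


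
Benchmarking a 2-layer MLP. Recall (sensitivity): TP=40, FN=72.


Recall = TP/(TP+FN)
= 40/(40+72)
= 40/112 = 35.71%

35.71%


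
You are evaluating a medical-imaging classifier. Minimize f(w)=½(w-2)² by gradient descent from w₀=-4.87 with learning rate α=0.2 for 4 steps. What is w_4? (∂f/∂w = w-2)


step 1: grad = -4.87-2 = -6.87; w = -4.87 - 0.2·(-6.87) = -3.496
step 2: grad = -3.496-2 = -5.496; w = -3.496 - 0.2·(-5.496) = -2.3968
step 3: grad = -2.3968-2 = -4.3968; w = -2.3968 - 0.2·(-4.3968) = -1.51744
step 4: grad = -1.51744-2 = -3.51744; w = -1.51744 - 0.2·(-3.51744) = -0.813952

-0.813952


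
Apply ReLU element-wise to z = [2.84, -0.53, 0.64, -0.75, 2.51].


ReLU(2.84) = max(0, 2.84) = 2.84
ReLU(-0.53) = max(0, -0.53) = 0.0
ReLU(0.64) = max(0, 0.64) = 0.64
ReLU(-0.75) = max(0, -0.75) = 0.0
ReLU(2.51) = max(0, 2.51) = 2.51
result = [2.84, 0.0, 0.64, 0.0, 2.51]

[2.84, 0.0, 0.64, 0.0, 2.51]


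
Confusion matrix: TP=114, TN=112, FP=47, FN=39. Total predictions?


Total = TP + TN + FP + FN
= 114 + 112 + 47 + 39
= 312
(Predicted positive: 161, predicted negative: 151)

312


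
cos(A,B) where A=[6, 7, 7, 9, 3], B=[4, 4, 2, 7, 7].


A·B = 6·4 + 7·4 + 7·2 + 9·7 + 3·7 = 150
‖A‖ = √224 = 14.9666, ‖B‖ = √134 = 11.5758
cos = 150/(√224·√134) = 150/√30016 = 0.8658

0.8658


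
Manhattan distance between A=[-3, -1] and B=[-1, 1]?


d = |-3+ 1| + |-1-1|
  = 2 + 2
  = 4

4


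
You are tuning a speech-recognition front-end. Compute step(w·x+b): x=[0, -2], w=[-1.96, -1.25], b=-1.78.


z = (0)·(-1.96) + (-2)·(-1.25) - 1.78
  = 0.72
step(z) = 1 (z≥0)

1


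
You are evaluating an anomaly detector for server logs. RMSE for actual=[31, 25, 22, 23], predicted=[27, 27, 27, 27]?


MSE = 61/4 = 15.25
RMSE = √(61/4) = 3.9051

3.9051


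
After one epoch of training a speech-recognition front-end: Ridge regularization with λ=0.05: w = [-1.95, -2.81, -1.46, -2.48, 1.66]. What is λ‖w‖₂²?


‖w‖₂² = (-1.95)² + (-2.81)² + (-1.46)² + (-2.48)² + (1.66)²
     = 3.8025 + 7.8961 + 2.1316 + 6.1504 + 2.7556
     = 22.7362
λ·‖w‖₂² = 0.05·22.7362 = 1.13681

1.13681


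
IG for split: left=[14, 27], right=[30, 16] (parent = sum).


Parent = [44, 43], H_parent = 0.9999
H_left = 0.9262 (n=41), H_right = 0.9321 (n=46)
H_children = (41/87)·0.9262 + (46/87)·0.9321 = 0.9293
IG = 0.9999 - 0.9293 = 0.0706

0.0706


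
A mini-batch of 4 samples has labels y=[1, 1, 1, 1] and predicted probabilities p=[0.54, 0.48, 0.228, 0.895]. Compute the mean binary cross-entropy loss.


L[0] = -ln(0.54) = 0.6162
L[1] = -ln(0.48) = 0.734
L[2] = -ln(0.228) = 1.4784
L[3] = -ln(0.895) = 0.1109
mean = (0.6162 + 0.734 + 1.4784 + 0.1109)/4 = 0.7349

0.7349


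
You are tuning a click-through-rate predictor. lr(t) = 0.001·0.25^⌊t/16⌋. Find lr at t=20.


n_drops = ⌊20/16⌋ = 1
lr = 0.001·0.25^1 = 0.001·0.25 = 0.00025

0.00025


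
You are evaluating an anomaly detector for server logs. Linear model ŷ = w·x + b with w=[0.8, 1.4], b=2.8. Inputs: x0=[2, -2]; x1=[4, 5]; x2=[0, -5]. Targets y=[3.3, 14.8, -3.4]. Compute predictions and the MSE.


ŷ0 = (0.8)·(2) + (1.4)·(-2) + 2.8 = 1.6
ŷ1 = (0.8)·(4) + (1.4)·(5) + 2.8 = 13.0
ŷ2 = (0.8)·(0) + (1.4)·(-5) + 2.8 = -4.2
errors² = [2.89, 3.24, 0.64]
MSE = 6.7700/3 = 2.2567

2.2567


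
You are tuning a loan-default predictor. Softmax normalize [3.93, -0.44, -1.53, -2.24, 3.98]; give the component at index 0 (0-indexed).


Exponentials: e^3.93=50.907, e^-0.44=0.644, e^-1.53=0.2165, e^-2.24=0.1065, e^3.98=53.517
Sum = 105.391
Softmax = [0.483, 0.0061, 0.0021, 0.001, 0.5078]
p[0] = 50.907/105.391 = 0.483

0.483


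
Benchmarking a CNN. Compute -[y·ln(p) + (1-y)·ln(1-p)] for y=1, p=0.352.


BCE = -[y·ln(p) + (1-y)·ln(1-p)]
= -1·ln(0.352) - 0
= -ln(0.352) = 1.0441

1.0441


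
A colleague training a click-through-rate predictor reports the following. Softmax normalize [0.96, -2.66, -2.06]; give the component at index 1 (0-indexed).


Exponentials: e^0.96=2.6117, e^-2.66=0.0699, e^-2.06=0.1275
Sum = 2.8091
Softmax = [0.9297, 0.0249, 0.0454]
p[1] = 0.0699/2.8091 = 0.0249

0.0249


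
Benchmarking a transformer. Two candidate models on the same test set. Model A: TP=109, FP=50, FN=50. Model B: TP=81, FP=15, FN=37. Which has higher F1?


Model A: P=109/159=0.6855, R=109/159=0.6855, F1=2PR/(P+R)=2TP/(2TP+FP+FN)=218/318=0.6855
Model B: P=81/96=0.8438, R=81/118=0.6864, F1=2PR/(P+R)=2TP/(2TP+FP+FN)=162/214=0.757
0.6855 < 0.757 → Model B

Model B


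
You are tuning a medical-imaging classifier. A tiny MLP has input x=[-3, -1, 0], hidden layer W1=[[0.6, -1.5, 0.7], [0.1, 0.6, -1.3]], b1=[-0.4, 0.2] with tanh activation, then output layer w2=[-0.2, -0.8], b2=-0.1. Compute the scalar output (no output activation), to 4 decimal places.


z1[0] = (0.6)·(-3) + (-1.5)·(-1) + (0.7)·(0) - 0.4 = -0.7
z1[1] = (0.1)·(-3) + (0.6)·(-1) + (-1.3)·(0) + 0.2 = -0.7
h = tanh(z1) = [-0.6044, -0.6044]
output = (-0.2)·(-0.6044) + (-0.8)·(-0.6044) - 0.1 = 0.5044

0.5044


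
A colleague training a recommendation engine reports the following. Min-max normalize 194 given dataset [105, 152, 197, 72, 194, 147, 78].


min=72, max=197
(194-72)/(197-72) = 122/125 = 0.976

0.976


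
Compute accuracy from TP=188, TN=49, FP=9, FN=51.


Accuracy = (TP+TN)/(TP+TN+FP+FN)
= (188+49)/(297)
= 237/297 = 79.8%

79.8%


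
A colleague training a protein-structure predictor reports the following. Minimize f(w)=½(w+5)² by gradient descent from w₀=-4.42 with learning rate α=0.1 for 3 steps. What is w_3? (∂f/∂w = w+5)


step 1: grad = -4.42+5 = 0.58; w = -4.42 - 0.1·(0.58) = -4.478
step 2: grad = -4.478+5 = 0.522; w = -4.478 - 0.1·(0.522) = -4.5302
step 3: grad = -4.5302+5 = 0.4698; w = -4.5302 - 0.1·(0.4698) = -4.57718

-4.57718


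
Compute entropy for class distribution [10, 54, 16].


Probabilities: [10/80, 54/80, 16/80] ≈ [0.125, 0.675, 0.2]
H = -((10/80)·log₂(10/80) + (54/80)·log₂(54/80) + (16/80)·log₂(16/80))
  = 1.2221 bits

1.2221 bits


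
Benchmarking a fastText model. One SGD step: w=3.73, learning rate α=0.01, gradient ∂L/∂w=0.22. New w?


w_new = w - α·∇
= 3.73 - 0.01·0.22
= 3.73 - 0.0022
= 3.7278

3.7278


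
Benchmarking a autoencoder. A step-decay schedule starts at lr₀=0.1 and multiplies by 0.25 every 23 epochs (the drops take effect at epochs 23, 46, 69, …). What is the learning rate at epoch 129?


n_drops = ⌊129/23⌋ = 5
lr = 0.1·0.25^5 = 0.1·0.0009765625 = 0.00009765625

0.00009765625


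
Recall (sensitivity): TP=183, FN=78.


Recall = TP/(TP+FN)
= 183/(183+78)
= 183/261 = 70.11%

70.11%


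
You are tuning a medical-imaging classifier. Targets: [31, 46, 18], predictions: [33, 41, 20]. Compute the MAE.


Absolute errors: |31-33|=2, |46-41|=5, |18-20|=2
Sum = 9
MAE = 9/3 = 3

3


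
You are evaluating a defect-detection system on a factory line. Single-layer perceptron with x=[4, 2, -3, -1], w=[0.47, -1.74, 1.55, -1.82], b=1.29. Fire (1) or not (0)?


z = (4)·(0.47) + (2)·(-1.74) + (-3)·(1.55) + (-1)·(-1.82) + 1.29
  = -3.14
step(z) = 0 (z<0)

0


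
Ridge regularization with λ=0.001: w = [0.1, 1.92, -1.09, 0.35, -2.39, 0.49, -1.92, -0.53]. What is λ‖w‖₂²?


‖w‖₂² = (0.1)² + (1.92)² + (-1.09)² + (0.35)² + (-2.39)² + (0.49)² + (-1.92)² + (-0.53)²
     = 0.01 + 3.6864 + 1.1881 + 0.1225 + 5.7121 + 0.2401 + 3.6864 + 0.2809
     = 14.9265
λ·‖w‖₂² = 0.001·14.9265 = 0.014927

0.014927


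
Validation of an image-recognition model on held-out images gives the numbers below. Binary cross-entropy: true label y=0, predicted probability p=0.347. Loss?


BCE = -[y·ln(p) + (1-y)·ln(1-p)]
= -0 - 1·ln(1-0.347)
= -ln(0.653) = 0.4262

0.4262


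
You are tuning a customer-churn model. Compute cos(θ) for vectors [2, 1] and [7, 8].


A·B = 2·7 + 1·8 = 22
‖A‖ = √5 = 2.2361, ‖B‖ = √113 = 10.6301
cos = 22/(√5·√113) = 22/√565 = 0.9255

0.9255


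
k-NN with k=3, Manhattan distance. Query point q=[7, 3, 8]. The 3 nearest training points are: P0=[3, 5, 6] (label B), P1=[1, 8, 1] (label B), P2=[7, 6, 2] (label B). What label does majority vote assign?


d(q,P0) = 8  (label B)
d(q,P1) = 18  (label B)
d(q,P2) = 9  (label B)
Votes: A=0, B=3
Majority → B

B


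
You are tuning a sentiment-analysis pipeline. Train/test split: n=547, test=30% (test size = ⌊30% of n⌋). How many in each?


Test = ⌊547·30/100⌋ = 164
Train = 547 - 164 = 383

Train: 383, Test: 164


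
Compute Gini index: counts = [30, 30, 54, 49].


Probabilities: [30/163, 30/163, 54/163, 49/163] ≈ [0.184, 0.184, 0.3313, 0.3006]
Σpᵢ² = (900 + 900 + 2916 + 2401)/163² = 7117/26569
Gini = 1 - Σpᵢ² = 1 - 7117/26569 = 0.7321

0.7321


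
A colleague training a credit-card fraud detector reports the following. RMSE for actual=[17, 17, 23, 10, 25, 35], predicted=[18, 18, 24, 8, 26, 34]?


MSE = 9/6 = 1.5
RMSE = √(9/6) = 1.2247

1.2247


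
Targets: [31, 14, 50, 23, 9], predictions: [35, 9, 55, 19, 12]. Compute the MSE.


Squared errors: (31-35)²=16, (14-9)²=25, (50-55)²=25, (23-19)²=16, (9-12)²=9
Sum = 91
MSE = 91/5 = 91/5

91/5


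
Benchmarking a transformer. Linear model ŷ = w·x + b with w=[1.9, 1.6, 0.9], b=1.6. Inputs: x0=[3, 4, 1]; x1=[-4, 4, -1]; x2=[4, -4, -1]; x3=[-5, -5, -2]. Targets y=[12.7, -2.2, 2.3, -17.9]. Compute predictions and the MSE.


ŷ0 = (1.9)·(3) + (1.6)·(4) + (0.9)·(1) + 1.6 = 14.6
ŷ1 = (1.9)·(-4) + (1.6)·(4) + (0.9)·(-1) + 1.6 = -0.5
ŷ2 = (1.9)·(4) + (1.6)·(-4) + (0.9)·(-1) + 1.6 = 1.9
ŷ3 = (1.9)·(-5) + (1.6)·(-5) + (0.9)·(-2) + 1.6 = -17.7
errors² = [3.61, 2.89, 0.16, 0.04]
MSE = 6.7000/4 = 1.675

1.675


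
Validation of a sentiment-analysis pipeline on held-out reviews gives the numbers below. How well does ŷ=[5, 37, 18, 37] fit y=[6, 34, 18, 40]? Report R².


ȳ = 24.5
SS_res = Σ(y-ŷ)² = 19
SS_tot = Σ(y-ȳ)² = 715
R² = 1 - SS_res/SS_tot = 1 - 0.0266 = 0.9734

0.9734


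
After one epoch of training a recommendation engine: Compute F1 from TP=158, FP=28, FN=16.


Precision = 158/186 = 0.8495
Recall = 158/174 = 0.908
F1 = 2·P·R/(P+R) = 2·TP/(2·TP+FP+FN) = 316/(316+28+16) = 316/360 = 0.8778

0.8778


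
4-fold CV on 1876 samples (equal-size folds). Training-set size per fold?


Fold size = 1876/4 = 469
Training per fold = 1876 - 469 = 1407

1407


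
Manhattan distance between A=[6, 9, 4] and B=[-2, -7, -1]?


d = |6+ 2| + |9+ 7| + |4+ 1|
  = 8 + 16 + 5
  = 29

29


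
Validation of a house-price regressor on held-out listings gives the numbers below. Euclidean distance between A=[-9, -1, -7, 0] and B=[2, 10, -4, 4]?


d = √((-9-2)² + (-1-10)² + (-7+ 4)² + (0-4)²)
  = √(121 + 121 + 9 + 16)
  = √267 = 16.3401

16.3401


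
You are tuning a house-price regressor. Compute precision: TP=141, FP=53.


Precision = TP/(TP+FP)
= 141/(141+53)
= 141/194 = 72.68%

72.68%


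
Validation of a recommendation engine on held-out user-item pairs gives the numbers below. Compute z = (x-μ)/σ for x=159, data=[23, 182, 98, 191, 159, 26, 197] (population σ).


μ = 125.1429, σ = 70.5882
z = (159 - 125.1429)/70.5882 = 0.4796

0.4796


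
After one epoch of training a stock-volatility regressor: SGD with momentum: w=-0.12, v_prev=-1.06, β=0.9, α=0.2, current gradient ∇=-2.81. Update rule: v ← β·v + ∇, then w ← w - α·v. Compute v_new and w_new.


v_new = 0.9·-1.06 - 2.81 = -0.954 - 2.81 = -3.764
w_new = -0.12 - 0.2·-3.764 = -0.12 + 0.7528 = 0.6328

v_new=-3.764, w_new=0.6328


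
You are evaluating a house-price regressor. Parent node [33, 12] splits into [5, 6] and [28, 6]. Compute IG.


Parent = [33, 12], H_parent = 0.8366
H_left = 0.994 (n=11), H_right = 0.6723 (n=34)
H_children = (11/45)·0.994 + (34/45)·0.6723 = 0.7509
IG = 0.8366 - 0.7509 = 0.0857

0.0857


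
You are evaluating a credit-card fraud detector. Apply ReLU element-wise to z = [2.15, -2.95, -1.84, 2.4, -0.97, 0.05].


ReLU(2.15) = max(0, 2.15) = 2.15
ReLU(-2.95) = max(0, -2.95) = 0.0
ReLU(-1.84) = max(0, -1.84) = 0.0
ReLU(2.4) = max(0, 2.4) = 2.4
ReLU(-0.97) = max(0, -0.97) = 0.0
ReLU(0.05) = max(0, 0.05) = 0.05
result = [2.15, 0.0, 0.0, 2.4, 0.0, 0.05]

[2.15, 0.0, 0.0, 2.4, 0.0, 0.05]


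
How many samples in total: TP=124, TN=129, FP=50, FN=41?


Total = TP + TN + FP + FN
= 124 + 129 + 50 + 41
= 344
(Predicted positive: 174, predicted negative: 170)

344


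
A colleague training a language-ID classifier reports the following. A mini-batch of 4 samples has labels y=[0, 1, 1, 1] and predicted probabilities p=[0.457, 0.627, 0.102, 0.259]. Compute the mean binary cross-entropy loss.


L[0] = -ln(1-0.457) = -ln(0.543) = 0.6106
L[1] = -ln(0.627) = 0.4668
L[2] = -ln(0.102) = 2.2828
L[3] = -ln(0.259) = 1.3509
mean = (0.6106 + 0.4668 + 2.2828 + 1.3509)/4 = 1.1778

1.1778


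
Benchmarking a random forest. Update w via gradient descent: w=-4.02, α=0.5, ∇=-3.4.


w_new = w - α·∇
= -4.02 - 0.5·-3.4
= -4.02 + 1.7
= -2.32

-2.32


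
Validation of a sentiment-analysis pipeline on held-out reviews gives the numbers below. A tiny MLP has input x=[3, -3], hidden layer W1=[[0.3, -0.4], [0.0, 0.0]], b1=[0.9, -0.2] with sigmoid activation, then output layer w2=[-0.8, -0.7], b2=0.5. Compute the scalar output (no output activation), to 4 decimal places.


z1[0] = (0.3)·(3) + (-0.4)·(-3) + 0.9 = 3.0
z1[1] = (0.0)·(3) + (0.0)·(-3) - 0.2 = -0.2
h = sigmoid(z1) = [0.9526, 0.4502]
output = (-0.8)·(0.9526) + (-0.7)·(0.4502) + 0.5 = -0.5772

-0.5772


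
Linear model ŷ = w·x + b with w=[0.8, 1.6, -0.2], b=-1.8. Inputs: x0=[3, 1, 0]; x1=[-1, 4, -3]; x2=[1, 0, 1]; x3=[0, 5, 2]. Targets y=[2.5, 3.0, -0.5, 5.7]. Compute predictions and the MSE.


ŷ0 = (0.8)·(3) + (1.6)·(1) + (-0.2)·(0) - 1.8 = 2.2
ŷ1 = (0.8)·(-1) + (1.6)·(4) + (-0.2)·(-3) - 1.8 = 4.4
ŷ2 = (0.8)·(1) + (1.6)·(0) + (-0.2)·(1) - 1.8 = -1.2
ŷ3 = (0.8)·(0) + (1.6)·(5) + (-0.2)·(2) - 1.8 = 5.8
errors² = [0.09, 1.96, 0.49, 0.01]
MSE = 2.5500/4 = 0.6375

0.6375


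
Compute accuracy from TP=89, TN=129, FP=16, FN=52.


Accuracy = (TP+TN)/(TP+TN+FP+FN)
= (89+129)/(286)
= 218/286 = 76.22%

76.22%


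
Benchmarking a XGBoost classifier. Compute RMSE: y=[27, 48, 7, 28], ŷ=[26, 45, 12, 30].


MSE = 39/4 = 9.75
RMSE = √(39/4) = 3.1225

3.1225


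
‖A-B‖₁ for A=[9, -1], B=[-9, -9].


d = |9+ 9| + |-1+ 9|
  = 18 + 8
  = 26

26


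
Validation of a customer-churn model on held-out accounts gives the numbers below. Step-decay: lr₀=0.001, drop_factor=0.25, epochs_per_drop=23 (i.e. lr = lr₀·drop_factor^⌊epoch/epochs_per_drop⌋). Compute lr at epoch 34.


n_drops = ⌊34/23⌋ = 1
lr = 0.001·0.25^1 = 0.001·0.25 = 0.00025

0.00025


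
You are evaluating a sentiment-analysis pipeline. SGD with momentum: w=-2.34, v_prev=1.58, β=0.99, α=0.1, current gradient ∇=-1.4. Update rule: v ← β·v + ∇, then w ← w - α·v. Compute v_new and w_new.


v_new = 0.99·1.58 - 1.4 = 1.5642 - 1.4 = 0.1642
w_new = -2.34 - 0.1·0.1642 = -2.34 - 0.01642 = -2.35642

v_new=0.1642, w_new=-2.35642


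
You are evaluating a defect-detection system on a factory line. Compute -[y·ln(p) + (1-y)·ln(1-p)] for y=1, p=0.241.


BCE = -[y·ln(p) + (1-y)·ln(1-p)]
= -1·ln(0.241) - 0
= -ln(0.241) = 1.423

1.423


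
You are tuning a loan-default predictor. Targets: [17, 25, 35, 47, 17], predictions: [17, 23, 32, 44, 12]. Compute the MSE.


Squared errors: (17-17)²=0, (25-23)²=4, (35-32)²=9, (47-44)²=9, (17-12)²=25
Sum = 47
MSE = 47/5 = 47/5

47/5


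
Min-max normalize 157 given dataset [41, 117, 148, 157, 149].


min=41, max=157
(157-41)/(157-41) = 116/116 = 1.0

1.0


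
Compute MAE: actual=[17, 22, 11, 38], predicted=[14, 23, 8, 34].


Absolute errors: |17-14|=3, |22-23|=1, |11-8|=3, |38-34|=4
Sum = 11
MAE = 11/4 = 11/4

11/4


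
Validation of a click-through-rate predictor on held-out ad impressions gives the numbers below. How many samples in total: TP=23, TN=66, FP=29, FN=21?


Total = TP + TN + FP + FN
= 23 + 66 + 29 + 21
= 139
(Predicted positive: 52, predicted negative: 87)

139


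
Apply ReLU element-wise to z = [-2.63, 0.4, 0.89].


ReLU(-2.63) = max(0, -2.63) = 0.0
ReLU(0.4) = max(0, 0.4) = 0.4
ReLU(0.89) = max(0, 0.89) = 0.89
result = [0.0, 0.4, 0.89]

[0.0, 0.4, 0.89]


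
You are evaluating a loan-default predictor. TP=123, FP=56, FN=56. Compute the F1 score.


Precision = 123/179 = 0.6872
Recall = 123/179 = 0.6872
F1 = 2·P·R/(P+R) = 2·TP/(2·TP+FP+FN) = 246/(246+56+56) = 246/358 = 0.6872

0.6872


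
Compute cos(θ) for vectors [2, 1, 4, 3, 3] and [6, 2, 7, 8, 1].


A·B = 2·6 + 1·2 + 4·7 + 3·8 + 3·1 = 69
‖A‖ = √39 = 6.245, ‖B‖ = √154 = 12.4097
cos = 69/(√39·√154) = 69/√6006 = 0.8903

0.8903


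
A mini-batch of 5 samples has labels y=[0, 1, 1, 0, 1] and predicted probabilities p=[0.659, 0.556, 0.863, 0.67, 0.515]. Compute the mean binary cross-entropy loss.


L[0] = -ln(1-0.659) = -ln(0.341) = 1.0759
L[1] = -ln(0.556) = 0.587
L[2] = -ln(0.863) = 0.1473
L[3] = -ln(1-0.67) = -ln(0.33) = 1.1087
L[4] = -ln(0.515) = 0.6636
mean = (1.0759 + 0.587 + 0.1473 + 1.1087 + 0.6636)/5 = 0.7165

0.7165


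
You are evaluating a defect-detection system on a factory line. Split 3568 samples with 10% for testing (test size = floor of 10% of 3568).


Test = ⌊3568·10/100⌋ = 356
Train = 3568 - 356 = 3212

Train: 3212, Test: 356


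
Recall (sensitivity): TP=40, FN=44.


Recall = TP/(TP+FN)
= 40/(40+44)
= 40/84 = 47.62%

47.62%


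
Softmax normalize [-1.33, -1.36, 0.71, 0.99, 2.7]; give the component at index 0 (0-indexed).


Exponentials: e^-1.33=0.2645, e^-1.36=0.2567, e^0.71=2.034, e^0.99=2.6912, e^2.7=14.8797
Sum = 20.1261
Softmax = [0.0131, 0.0128, 0.1011, 0.1337, 0.7393]
p[0] = 0.2645/20.1261 = 0.0131

0.0131


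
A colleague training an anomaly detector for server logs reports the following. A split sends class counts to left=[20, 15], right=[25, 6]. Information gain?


Parent = [45, 21], H_parent = 0.9024
H_left = 0.9852 (n=35), H_right = 0.7088 (n=31)
H_children = (35/66)·0.9852 + (31/66)·0.7088 = 0.8554
IG = 0.9024 - 0.8554 = 0.047

0.047


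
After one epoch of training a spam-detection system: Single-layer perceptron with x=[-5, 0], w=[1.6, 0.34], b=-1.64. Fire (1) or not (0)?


z = (-5)·(1.6) + (0)·(0.34) - 1.64
  = -9.64
step(z) = 0 (z<0)

0


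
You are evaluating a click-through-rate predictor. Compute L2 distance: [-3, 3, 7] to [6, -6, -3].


d = √((-3-6)² + (3+ 6)² + (7+ 3)²)
  = √(81 + 81 + 100)
  = √262 = 16.1864

16.1864


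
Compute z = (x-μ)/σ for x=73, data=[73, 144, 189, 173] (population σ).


μ = 144.75, σ = 44.4543
z = (73 - 144.75)/44.4543 = -1.614

-1.614


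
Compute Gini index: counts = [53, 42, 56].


Probabilities: [53/151, 42/151, 56/151] ≈ [0.351, 0.2781, 0.3709]
Σpᵢ² = (2809 + 1764 + 3136)/151² = 7709/22801
Gini = 1 - Σpᵢ² = 1 - 7709/22801 = 0.6619

0.6619


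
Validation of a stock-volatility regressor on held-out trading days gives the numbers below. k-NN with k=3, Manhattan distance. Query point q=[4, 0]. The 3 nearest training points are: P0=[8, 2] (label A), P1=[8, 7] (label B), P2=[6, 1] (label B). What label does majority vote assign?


d(q,P0) = 6  (label A)
d(q,P1) = 11  (label B)
d(q,P2) = 3  (label B)
Votes: A=1, B=2
Majority → B

B


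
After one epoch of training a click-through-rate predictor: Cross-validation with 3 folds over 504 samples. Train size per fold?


Fold size = 504/3 = 168
Training per fold = 504 - 168 = 336

336


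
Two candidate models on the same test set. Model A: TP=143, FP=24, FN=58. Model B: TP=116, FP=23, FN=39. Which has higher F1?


Model A: P=143/167=0.8563, R=143/201=0.7114, F1=2PR/(P+R)=2TP/(2TP+FP+FN)=286/368=0.7772
Model B: P=116/139=0.8345, R=116/155=0.7484, F1=2PR/(P+R)=2TP/(2TP+FP+FN)=232/294=0.7891
0.7772 < 0.7891 → Model B

Model B


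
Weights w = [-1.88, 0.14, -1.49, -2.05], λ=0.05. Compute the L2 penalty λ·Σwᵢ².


‖w‖₂² = (-1.88)² + (0.14)² + (-1.49)² + (-2.05)²
     = 3.5344 + 0.0196 + 2.2201 + 4.2025
     = 9.9766
λ·‖w‖₂² = 0.05·9.9766 = 0.49883

0.49883


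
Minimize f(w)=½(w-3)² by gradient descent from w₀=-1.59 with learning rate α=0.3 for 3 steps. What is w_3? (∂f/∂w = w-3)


step 1: grad = -1.59-3 = -4.59; w = -1.59 - 0.3·(-4.59) = -0.213
step 2: grad = -0.213-3 = -3.213; w = -0.213 - 0.3·(-3.213) = 0.7509
step 3: grad = 0.7509-3 = -2.2491; w = 0.7509 - 0.3·(-2.2491) = 1.42563

1.42563


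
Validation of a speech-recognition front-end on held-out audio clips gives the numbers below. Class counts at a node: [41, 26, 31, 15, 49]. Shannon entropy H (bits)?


Probabilities: [41/162, 26/162, 31/162, 15/162, 49/162] ≈ [0.2531, 0.1605, 0.1914, 0.0926, 0.3025]
H = -((41/162)·log₂(41/162) + (26/162)·log₂(26/162) + (31/162)·log₂(31/162) + (15/162)·log₂(15/162) + (49/162)·log₂(49/162))
  = 2.2215 bits

2.2215 bits


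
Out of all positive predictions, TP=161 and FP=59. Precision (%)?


Precision = TP/(TP+FP)
= 161/(161+59)
= 161/220 = 73.18%

73.18%


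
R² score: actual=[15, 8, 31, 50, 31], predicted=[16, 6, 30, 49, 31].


ȳ = 27
SS_res = Σ(y-ŷ)² = 7
SS_tot = Σ(y-ȳ)² = 1066
R² = 1 - SS_res/SS_tot = 1 - 0.0066 = 0.9934

0.9934


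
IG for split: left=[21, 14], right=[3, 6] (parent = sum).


Parent = [24, 20], H_parent = 0.994
H_left = 0.971 (n=35), H_right = 0.9183 (n=9)
H_children = (35/44)·0.971 + (9/44)·0.9183 = 0.9602
IG = 0.994 - 0.9602 = 0.0338

0.0338


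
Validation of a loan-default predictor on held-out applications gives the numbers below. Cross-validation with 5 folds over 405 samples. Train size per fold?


Fold size = 405/5 = 81
Training per fold = 405 - 81 = 324

324


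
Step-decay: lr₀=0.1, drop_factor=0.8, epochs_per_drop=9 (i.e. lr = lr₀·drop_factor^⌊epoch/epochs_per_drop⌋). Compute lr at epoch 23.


n_drops = ⌊23/9⌋ = 2
lr = 0.1·0.8^2 = 0.1·0.64 = 0.064

0.064


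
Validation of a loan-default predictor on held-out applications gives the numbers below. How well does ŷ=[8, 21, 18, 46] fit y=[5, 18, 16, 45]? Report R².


ȳ = 21
SS_res = Σ(y-ŷ)² = 23
SS_tot = Σ(y-ȳ)² = 866
R² = 1 - SS_res/SS_tot = 1 - 0.0266 = 0.9734

0.9734


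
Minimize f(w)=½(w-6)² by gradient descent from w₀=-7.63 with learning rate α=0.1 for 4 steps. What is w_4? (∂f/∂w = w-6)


step 1: grad = -7.63-6 = -13.63; w = -7.63 - 0.1·(-13.63) = -6.267
step 2: grad = -6.267-6 = -12.267; w = -6.267 - 0.1·(-12.267) = -5.0403
step 3: grad = -5.0403-6 = -11.0403; w = -5.0403 - 0.1·(-11.0403) = -3.93627
step 4: grad = -3.93627-6 = -9.93627; w = -3.93627 - 0.1·(-9.93627) = -2.942643

-2.942643


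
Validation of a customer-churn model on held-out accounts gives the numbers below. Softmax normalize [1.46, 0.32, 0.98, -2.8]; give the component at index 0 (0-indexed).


Exponentials: e^1.46=4.306, e^0.32=1.3771, e^0.98=2.6645, e^-2.8=0.0608
Sum = 8.4084
Softmax = [0.5121, 0.1638, 0.3169, 0.0072]
p[0] = 4.306/8.4084 = 0.5121

0.5121


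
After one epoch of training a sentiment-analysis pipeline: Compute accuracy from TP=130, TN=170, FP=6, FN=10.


Accuracy = (TP+TN)/(TP+TN+FP+FN)
= (130+170)/(316)
= 300/316 = 94.94%

94.94%


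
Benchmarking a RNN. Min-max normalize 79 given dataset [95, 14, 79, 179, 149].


min=14, max=179
(79-14)/(179-14) = 65/165 = 0.3939

0.3939


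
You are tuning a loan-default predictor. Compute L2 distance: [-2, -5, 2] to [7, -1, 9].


d = √((-2-7)² + (-5+ 1)² + (2-9)²)
  = √(81 + 16 + 49)
  = √146 = 12.083

12.083


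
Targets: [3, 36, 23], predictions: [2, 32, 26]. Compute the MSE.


Squared errors: (3-2)²=1, (36-32)²=16, (23-26)²=9
Sum = 26
MSE = 26/3 = 26/3

26/3


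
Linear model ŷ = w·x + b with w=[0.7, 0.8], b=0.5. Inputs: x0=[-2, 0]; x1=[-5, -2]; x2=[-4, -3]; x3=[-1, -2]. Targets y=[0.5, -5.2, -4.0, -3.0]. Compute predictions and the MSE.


ŷ0 = (0.7)·(-2) + (0.8)·(0) + 0.5 = -0.9
ŷ1 = (0.7)·(-5) + (0.8)·(-2) + 0.5 = -4.6
ŷ2 = (0.7)·(-4) + (0.8)·(-3) + 0.5 = -4.7
ŷ3 = (0.7)·(-1) + (0.8)·(-2) + 0.5 = -1.8
errors² = [1.96, 0.36, 0.49, 1.44]
MSE = 4.2500/4 = 1.0625

1.0625


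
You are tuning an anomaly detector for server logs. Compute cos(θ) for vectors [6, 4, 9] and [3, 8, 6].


A·B = 6·3 + 4·8 + 9·6 = 104
‖A‖ = √133 = 11.5326, ‖B‖ = √109 = 10.4403
cos = 104/(√133·√109) = 104/√14497 = 0.8638

0.8638


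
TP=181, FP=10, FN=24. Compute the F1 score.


Precision = 181/191 = 0.9476
Recall = 181/205 = 0.8829
F1 = 2·P·R/(P+R) = 2·TP/(2·TP+FP+FN) = 362/(362+10+24) = 362/396 = 0.9141

0.9141


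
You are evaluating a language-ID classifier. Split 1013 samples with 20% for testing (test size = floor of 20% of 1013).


Test = ⌊1013·20/100⌋ = 202
Train = 1013 - 202 = 811

Train: 811, Test: 202


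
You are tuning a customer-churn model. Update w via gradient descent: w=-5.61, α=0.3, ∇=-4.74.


w_new = w - α·∇
= -5.61 - 0.3·-4.74
= -5.61 + 1.422
= -4.188

-4.188


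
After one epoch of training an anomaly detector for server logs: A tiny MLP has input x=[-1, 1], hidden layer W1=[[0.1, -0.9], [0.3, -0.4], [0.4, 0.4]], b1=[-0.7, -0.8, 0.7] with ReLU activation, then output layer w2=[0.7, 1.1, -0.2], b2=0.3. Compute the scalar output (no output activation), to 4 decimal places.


z1[0] = (0.1)·(-1) + (-0.9)·(1) - 0.7 = -1.7
z1[1] = (0.3)·(-1) + (-0.4)·(1) - 0.8 = -1.5
z1[2] = (0.4)·(-1) + (0.4)·(1) + 0.7 = 0.7
h = ReLU(z1) = [0.0, 0.0, 0.7]
output = (0.7)·(0.0) + (1.1)·(0.0) + (-0.2)·(0.7) + 0.3 = 0.16

0.16


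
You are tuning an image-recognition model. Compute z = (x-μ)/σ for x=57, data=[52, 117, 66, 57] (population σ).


μ = 73, σ = 25.894
z = (57 - 73)/25.894 = -0.6179

-0.6179


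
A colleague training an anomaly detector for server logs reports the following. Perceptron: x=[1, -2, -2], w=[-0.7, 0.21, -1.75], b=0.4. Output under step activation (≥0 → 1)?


z = (1)·(-0.7) + (-2)·(0.21) + (-2)·(-1.75) + 0.4
  = 2.78
step(z) = 1 (z≥0)

1


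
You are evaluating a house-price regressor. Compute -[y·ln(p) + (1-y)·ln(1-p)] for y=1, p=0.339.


BCE = -[y·ln(p) + (1-y)·ln(1-p)]
= -1·ln(0.339) - 0
= -ln(0.339) = 1.0818

1.0818


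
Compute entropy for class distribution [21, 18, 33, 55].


Probabilities: [21/127, 18/127, 33/127, 55/127] ≈ [0.1654, 0.1417, 0.2598, 0.4331]
H = -((21/127)·log₂(21/127) + (18/127)·log₂(18/127) + (33/127)·log₂(33/127) + (55/127)·log₂(55/127))
  = 1.8569 bits

1.8569 bits


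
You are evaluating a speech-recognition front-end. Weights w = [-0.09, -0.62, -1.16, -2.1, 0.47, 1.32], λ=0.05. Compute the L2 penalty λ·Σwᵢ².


‖w‖₂² = (-0.09)² + (-0.62)² + (-1.16)² + (-2.1)² + (0.47)² + (1.32)²
     = 0.0081 + 0.3844 + 1.3456 + 4.41 + 0.2209 + 1.7424
     = 8.1114
λ·‖w‖₂² = 0.05·8.1114 = 0.40557

0.40557


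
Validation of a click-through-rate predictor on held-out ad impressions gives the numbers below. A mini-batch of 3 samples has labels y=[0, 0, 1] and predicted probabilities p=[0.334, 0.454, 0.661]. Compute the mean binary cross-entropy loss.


L[0] = -ln(1-0.334) = -ln(0.666) = 0.4065
L[1] = -ln(1-0.454) = -ln(0.546) = 0.6051
L[2] = -ln(0.661) = 0.414
mean = (0.4065 + 0.6051 + 0.414)/3 = 0.4752

0.4752


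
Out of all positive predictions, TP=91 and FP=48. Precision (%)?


Precision = TP/(TP+FP)
= 91/(91+48)
= 91/139 = 65.47%

65.47%


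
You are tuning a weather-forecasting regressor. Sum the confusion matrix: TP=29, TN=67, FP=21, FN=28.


Total = TP + TN + FP + FN
= 29 + 67 + 21 + 28
= 145
(Predicted positive: 50, predicted negative: 95)

145


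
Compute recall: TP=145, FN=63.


Recall = TP/(TP+FN)
= 145/(145+63)
= 145/208 = 69.71%

69.71%


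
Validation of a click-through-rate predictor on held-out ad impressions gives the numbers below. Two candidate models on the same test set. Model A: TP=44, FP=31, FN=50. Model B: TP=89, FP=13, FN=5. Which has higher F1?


Model A: P=44/75=0.5867, R=44/94=0.4681, F1=2PR/(P+R)=2TP/(2TP+FP+FN)=88/169=0.5207
Model B: P=89/102=0.8725, R=89/94=0.9468, F1=2PR/(P+R)=2TP/(2TP+FP+FN)=178/196=0.9082
0.5207 < 0.9082 → Model B

Model B


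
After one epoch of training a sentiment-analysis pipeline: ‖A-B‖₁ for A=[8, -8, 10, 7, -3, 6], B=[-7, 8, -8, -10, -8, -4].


d = |8+ 7| + |-8-8| + |10+ 8| + |7+ 10| + |-3+ 8| + |6+ 4|
  = 15 + 16 + 18 + 17 + 5 + 10
  = 81

81


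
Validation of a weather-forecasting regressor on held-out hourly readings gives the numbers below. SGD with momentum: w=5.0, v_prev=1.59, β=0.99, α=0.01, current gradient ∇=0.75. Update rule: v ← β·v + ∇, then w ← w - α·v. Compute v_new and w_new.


v_new = 0.99·1.59 + 0.75 = 1.5741 + 0.75 = 2.3241
w_new = 5.0 - 0.01·2.3241 = 5.0 - 0.023241 = 4.976759

v_new=2.3241, w_new=4.976759


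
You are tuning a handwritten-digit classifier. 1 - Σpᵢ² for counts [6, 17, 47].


Probabilities: [6/70, 17/70, 47/70] ≈ [0.0857, 0.2429, 0.6714]
Σpᵢ² = (36 + 289 + 2209)/70² = 2534/4900
Gini = 1 - Σpᵢ² = 1 - 2534/4900 = 0.4829

0.4829


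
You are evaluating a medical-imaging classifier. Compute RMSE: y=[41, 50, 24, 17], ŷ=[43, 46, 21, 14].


MSE = 38/4 = 9.5
RMSE = √(38/4) = 3.0822

3.0822


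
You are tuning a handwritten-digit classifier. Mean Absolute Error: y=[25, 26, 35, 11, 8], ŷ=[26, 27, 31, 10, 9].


Absolute errors: |25-26|=1, |26-27|=1, |35-31|=4, |11-10|=1, |8-9|=1
Sum = 8
MAE = 8/5 = 8/5

8/5


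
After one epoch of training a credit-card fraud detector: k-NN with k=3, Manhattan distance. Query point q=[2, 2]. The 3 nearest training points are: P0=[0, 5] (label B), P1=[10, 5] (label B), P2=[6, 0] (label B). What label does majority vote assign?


d(q,P0) = 5  (label B)
d(q,P1) = 11  (label B)
d(q,P2) = 6  (label B)
Votes: A=0, B=3
Majority → B

B


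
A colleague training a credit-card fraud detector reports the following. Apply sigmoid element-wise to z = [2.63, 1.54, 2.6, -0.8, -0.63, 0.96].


σ(2.63) = 1/(1+e^-2.63) = 0.9328
σ(1.54) = 1/(1+e^-1.54) = 0.8235
σ(2.6) = 1/(1+e^-2.6) = 0.9309
σ(-0.8) = 1/(1+e^0.8) = 0.31
σ(-0.63) = 1/(1+e^0.63) = 0.3475
σ(0.96) = 1/(1+e^-0.96) = 0.7231
result = [0.9328, 0.8235, 0.9309, 0.31, 0.3475, 0.7231]

[0.9328, 0.8235, 0.9309, 0.31, 0.3475, 0.7231]


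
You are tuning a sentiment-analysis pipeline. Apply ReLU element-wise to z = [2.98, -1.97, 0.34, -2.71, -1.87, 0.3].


ReLU(2.98) = max(0, 2.98) = 2.98
ReLU(-1.97) = max(0, -1.97) = 0.0
ReLU(0.34) = max(0, 0.34) = 0.34
ReLU(-2.71) = max(0, -2.71) = 0.0
ReLU(-1.87) = max(0, -1.87) = 0.0
ReLU(0.3) = max(0, 0.3) = 0.3
result = [2.98, 0.0, 0.34, 0.0, 0.0, 0.3]

[2.98, 0.0, 0.34, 0.0, 0.0, 0.3]


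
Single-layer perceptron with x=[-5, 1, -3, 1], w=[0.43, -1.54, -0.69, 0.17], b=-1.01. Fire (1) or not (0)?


z = (-5)·(0.43) + (1)·(-1.54) + (-3)·(-0.69) + (1)·(0.17) - 1.01
  = -2.46
step(z) = 0 (z<0)

0


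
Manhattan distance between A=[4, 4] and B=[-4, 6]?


d = |4+ 4| + |4-6|
  = 8 + 2
  = 10

10


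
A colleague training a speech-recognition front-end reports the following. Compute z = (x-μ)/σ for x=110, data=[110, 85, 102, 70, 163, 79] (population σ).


μ = 101.5, σ = 30.62
z = (110 - 101.5)/30.62 = 0.2776

0.2776


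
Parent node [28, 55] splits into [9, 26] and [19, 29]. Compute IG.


Parent = [28, 55], H_parent = 0.9223
H_left = 0.8224 (n=35), H_right = 0.9685 (n=48)
H_children = (35/83)·0.8224 + (48/83)·0.9685 = 0.9069
IG = 0.9223 - 0.9069 = 0.0154

0.0154


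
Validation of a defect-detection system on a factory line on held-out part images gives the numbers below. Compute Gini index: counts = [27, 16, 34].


Probabilities: [27/77, 16/77, 34/77] ≈ [0.3506, 0.2078, 0.4416]
Σpᵢ² = (729 + 256 + 1156)/77² = 2141/5929
Gini = 1 - Σpᵢ² = 1 - 2141/5929 = 0.6389

0.6389


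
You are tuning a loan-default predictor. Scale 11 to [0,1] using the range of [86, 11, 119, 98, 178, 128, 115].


min=11, max=178
(11-11)/(178-11) = 0/167 = 0.0

0.0


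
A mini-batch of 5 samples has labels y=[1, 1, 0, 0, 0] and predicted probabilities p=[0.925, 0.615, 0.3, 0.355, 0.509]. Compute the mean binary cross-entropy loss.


L[0] = -ln(0.925) = 0.078
L[1] = -ln(0.615) = 0.4861
L[2] = -ln(1-0.3) = -ln(0.7) = 0.3567
L[3] = -ln(1-0.355) = -ln(0.645) = 0.4385
L[4] = -ln(1-0.509) = -ln(0.491) = 0.7113
mean = (0.078 + 0.4861 + 0.3567 + 0.4385 + 0.7113)/5 = 0.4141

0.4141


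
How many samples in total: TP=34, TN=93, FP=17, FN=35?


Total = TP + TN + FP + FN
= 34 + 93 + 17 + 35
= 179
(Predicted positive: 51, predicted negative: 128)

179


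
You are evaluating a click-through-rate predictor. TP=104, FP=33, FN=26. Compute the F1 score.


Precision = 104/137 = 0.7591
Recall = 104/130 = 0.8
F1 = 2·P·R/(P+R) = 2·TP/(2·TP+FP+FN) = 208/(208+33+26) = 208/267 = 0.779

0.779


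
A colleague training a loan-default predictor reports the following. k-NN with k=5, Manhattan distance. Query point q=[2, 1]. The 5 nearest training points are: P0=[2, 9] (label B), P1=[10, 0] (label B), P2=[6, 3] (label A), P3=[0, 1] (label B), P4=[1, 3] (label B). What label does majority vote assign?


d(q,P0) = 8  (label B)
d(q,P1) = 9  (label B)
d(q,P2) = 6  (label A)
d(q,P3) = 2  (label B)
d(q,P4) = 3  (label B)
Votes: A=1, B=4
Majority → B

B


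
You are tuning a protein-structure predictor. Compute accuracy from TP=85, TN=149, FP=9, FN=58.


Accuracy = (TP+TN)/(TP+TN+FP+FN)
= (85+149)/(301)
= 234/301 = 77.74%

77.74%


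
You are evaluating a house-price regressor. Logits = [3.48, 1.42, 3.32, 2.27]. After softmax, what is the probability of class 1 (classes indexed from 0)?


Exponentials: e^3.48=32.4597, e^1.42=4.1371, e^3.32=27.6604, e^2.27=9.6794
Sum = 73.9366
Softmax = [0.439, 0.056, 0.3741, 0.1309]
p[1] = 4.1371/73.9366 = 0.056

0.056


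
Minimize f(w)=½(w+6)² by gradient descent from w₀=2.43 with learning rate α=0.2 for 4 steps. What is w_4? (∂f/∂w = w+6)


step 1: grad = 2.43+6 = 8.43; w = 2.43 - 0.2·(8.43) = 0.744
step 2: grad = 0.744+6 = 6.744; w = 0.744 - 0.2·(6.744) = -0.6048
step 3: grad = -0.6048+6 = 5.3952; w = -0.6048 - 0.2·(5.3952) = -1.68384
step 4: grad = -1.68384+6 = 4.31616; w = -1.68384 - 0.2·(4.31616) = -2.547072

-2.547072


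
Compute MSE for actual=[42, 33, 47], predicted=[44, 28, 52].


Squared errors: (42-44)²=4, (33-28)²=25, (47-52)²=25
Sum = 54
MSE = 54/3 = 18

18


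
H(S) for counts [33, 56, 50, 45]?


Probabilities: [33/184, 56/184, 50/184, 45/184] ≈ [0.1793, 0.3043, 0.2717, 0.2446]
H = -((33/184)·log₂(33/184) + (56/184)·log₂(56/184) + (50/184)·log₂(50/184) + (45/184)·log₂(45/184))
  = 1.9746 bits

1.9746 bits
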